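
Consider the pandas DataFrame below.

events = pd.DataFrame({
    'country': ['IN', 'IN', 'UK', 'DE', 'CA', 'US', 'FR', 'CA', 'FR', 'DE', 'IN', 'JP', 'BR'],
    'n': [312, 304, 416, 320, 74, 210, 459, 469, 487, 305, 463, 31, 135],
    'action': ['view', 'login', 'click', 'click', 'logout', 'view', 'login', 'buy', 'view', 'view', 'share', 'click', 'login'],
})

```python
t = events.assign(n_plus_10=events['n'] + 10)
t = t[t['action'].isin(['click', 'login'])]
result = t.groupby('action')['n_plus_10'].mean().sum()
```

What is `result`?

add column n_plus_10 = events['n'] + 10:
   country    n  action  n_plus_10
0       IN  312    view        322
1       IN  304   login        314
2       UK  416   click        426
3       DE  320   click        330
4       CA   74  logout         84
5       US  210    view        220
6       FR  459   login        469
7       CA  469     buy        479
8       FR  487    view        497
9       DE  305    view        315
10      IN  463   share        473
11      JP   31   click         41
12      BR  135   login        145
filter rows where action in ['click', 'login']:
   country    n action  n_plus_10
1       IN  304  login        314
2       UK  416  click        426
3       DE  320  click        330
6       FR  459  login        469
11      JP   31  click         41
12      BR  135  login        145
group by action, mean of n_plus_10:
action
click    265.666667
login    309.333333
Name: n_plus_10, dtype: float64
Then the sum of the resulting series: 575.0

575.0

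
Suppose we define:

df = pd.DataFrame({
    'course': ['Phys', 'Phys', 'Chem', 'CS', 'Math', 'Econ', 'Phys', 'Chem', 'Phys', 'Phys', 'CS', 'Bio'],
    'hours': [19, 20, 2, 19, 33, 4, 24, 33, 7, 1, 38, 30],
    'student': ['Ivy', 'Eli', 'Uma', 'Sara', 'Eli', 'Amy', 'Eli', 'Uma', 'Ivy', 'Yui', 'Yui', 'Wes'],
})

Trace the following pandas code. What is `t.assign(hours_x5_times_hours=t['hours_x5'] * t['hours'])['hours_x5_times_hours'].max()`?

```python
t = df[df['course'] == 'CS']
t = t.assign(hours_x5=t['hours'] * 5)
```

7220

filter rows where course == 'CS':
   course  hours student
3      CS     19    Sara
10     CS     38     Yui
add column hours_x5 = t['hours'] * 5:
   course  hours student  hours_x5
3      CS     19    Sara        95
10     CS     38     Yui       190
add column hours_x5_times_hours = t['hours_x5'] * t['hours']:
   course  hours student  hours_x5  hours_x5_times_hours
3      CS     19    Sara        95                  1805
10     CS     38     Yui       190                  7220
max of column 'hours_x5_times_hours' → 7220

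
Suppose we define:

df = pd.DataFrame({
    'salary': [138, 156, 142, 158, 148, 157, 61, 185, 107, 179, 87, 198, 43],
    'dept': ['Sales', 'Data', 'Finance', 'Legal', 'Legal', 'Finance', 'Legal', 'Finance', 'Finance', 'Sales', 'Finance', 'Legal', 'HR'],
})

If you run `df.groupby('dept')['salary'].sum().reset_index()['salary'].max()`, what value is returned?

group by dept, sum of salary:
dept
Data       156
Finance    678
HR          43
Legal      565
Sales      317
Name: salary, dtype: int64
reset_index():
      dept  salary
0     Data     156
1  Finance     678
2       HR      43
3    Legal     565
4    Sales     317
max of column 'salary' → 678

678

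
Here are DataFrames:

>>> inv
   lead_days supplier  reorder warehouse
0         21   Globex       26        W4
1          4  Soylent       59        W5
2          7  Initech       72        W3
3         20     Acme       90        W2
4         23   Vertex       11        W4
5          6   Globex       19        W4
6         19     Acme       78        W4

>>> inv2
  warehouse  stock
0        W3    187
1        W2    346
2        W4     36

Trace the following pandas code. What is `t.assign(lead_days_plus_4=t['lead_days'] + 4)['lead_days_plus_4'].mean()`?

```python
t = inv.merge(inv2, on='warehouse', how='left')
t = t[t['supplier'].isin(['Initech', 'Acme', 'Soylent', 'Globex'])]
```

16.8333333333

merge on 'warehouse' (how='left') → 7 rows:
   lead_days supplier  reorder warehouse  stock
0         21   Globex       26        W4   36.0
1          4  Soylent       59        W5    NaN
2          7  Initech       72        W3  187.0
3         20     Acme       90        W2  346.0
4         23   Vertex       11        W4   36.0
5          6   Globex       19        W4   36.0
6         19     Acme       78        W4   36.0
filter rows where supplier in ['Initech', 'Acme', 'Soylent', 'Globex']:
   lead_days supplier  reorder warehouse  stock
0         21   Globex       26        W4   36.0
1          4  Soylent       59        W5    NaN
2          7  Initech       72        W3  187.0
3         20     Acme       90        W2  346.0
5          6   Globex       19        W4   36.0
6         19     Acme       78        W4   36.0
add column lead_days_plus_4 = t['lead_days'] + 4:
   lead_days supplier  reorder warehouse  stock  lead_days_plus_4
0         21   Globex       26        W4   36.0                25
1          4  Soylent       59        W5    NaN                 8
2          7  Initech       72        W3  187.0                11
3         20     Acme       90        W2  346.0                24
5          6   Globex       19        W4   36.0                10
6         19     Acme       78        W4   36.0                23
Hence 16.8333333333.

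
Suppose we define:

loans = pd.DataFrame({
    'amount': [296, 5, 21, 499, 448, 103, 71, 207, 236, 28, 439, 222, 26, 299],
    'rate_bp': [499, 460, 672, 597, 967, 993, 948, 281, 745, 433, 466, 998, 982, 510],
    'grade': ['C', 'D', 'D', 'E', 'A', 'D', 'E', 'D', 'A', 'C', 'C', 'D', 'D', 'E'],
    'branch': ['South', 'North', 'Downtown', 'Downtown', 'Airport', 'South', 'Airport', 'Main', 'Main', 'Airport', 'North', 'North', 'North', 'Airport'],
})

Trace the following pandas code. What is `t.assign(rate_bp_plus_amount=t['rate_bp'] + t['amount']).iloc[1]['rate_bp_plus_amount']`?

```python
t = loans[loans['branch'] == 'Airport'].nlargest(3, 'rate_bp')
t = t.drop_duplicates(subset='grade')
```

filter rows where branch == 'Airport':
    amount  rate_bp grade   branch
4      448      967     A  Airport
6       71      948     E  Airport
9       28      433     C  Airport
13     299      510     E  Airport
take 3 rows with largest rate_bp:
    amount  rate_bp grade   branch
4      448      967     A  Airport
6       71      948     E  Airport
13     299      510     E  Airport
drop duplicate grade (keep=first):
   amount  rate_bp grade   branch
4     448      967     A  Airport
6      71      948     E  Airport
add column rate_bp_plus_amount = t['rate_bp'] + t['amount']:
   amount  rate_bp grade   branch  rate_bp_plus_amount
4     448      967     A  Airport                 1415
6      71      948     E  Airport                 1019
Finally, value at position 1, column 'rate_bp_plus_amount' = 1019.

1019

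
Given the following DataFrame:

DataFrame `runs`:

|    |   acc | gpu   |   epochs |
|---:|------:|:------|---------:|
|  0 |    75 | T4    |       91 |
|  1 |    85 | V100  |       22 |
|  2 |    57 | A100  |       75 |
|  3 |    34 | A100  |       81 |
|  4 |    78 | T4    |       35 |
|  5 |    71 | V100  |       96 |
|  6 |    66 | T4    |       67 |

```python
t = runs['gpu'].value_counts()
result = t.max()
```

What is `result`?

value_counts of gpu:
gpu
T4      3
V100    2
A100    2
Name: count, dtype: int64

3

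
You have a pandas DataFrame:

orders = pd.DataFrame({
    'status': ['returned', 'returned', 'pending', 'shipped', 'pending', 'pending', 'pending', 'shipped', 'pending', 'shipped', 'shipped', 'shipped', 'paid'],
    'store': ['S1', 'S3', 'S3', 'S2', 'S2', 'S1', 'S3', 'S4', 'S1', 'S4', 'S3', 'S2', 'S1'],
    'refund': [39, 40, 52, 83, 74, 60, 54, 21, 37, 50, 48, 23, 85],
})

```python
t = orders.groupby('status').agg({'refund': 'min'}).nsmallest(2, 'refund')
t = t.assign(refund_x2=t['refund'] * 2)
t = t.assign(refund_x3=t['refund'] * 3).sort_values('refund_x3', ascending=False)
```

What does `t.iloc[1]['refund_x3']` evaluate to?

group by status, min of refund:
          refund
status          
paid          85
pending       37
returned      39
shipped       21
take 2 rows with smallest refund:
         refund
status         
shipped      21
pending      37
add column refund_x2 = t['refund'] * 2:
         refund  refund_x2
status                    
shipped      21         42
pending      37         74
add column refund_x3 = t['refund'] * 3:
         refund  refund_x2  refund_x3
status                               
shipped      21         42         63
pending      37         74        111
sort by refund_x3 descending:
         refund  refund_x2  refund_x3
status                               
pending      37         74        111
shipped      21         42         63
So iloc[1]['refund_x3'] = 63.

63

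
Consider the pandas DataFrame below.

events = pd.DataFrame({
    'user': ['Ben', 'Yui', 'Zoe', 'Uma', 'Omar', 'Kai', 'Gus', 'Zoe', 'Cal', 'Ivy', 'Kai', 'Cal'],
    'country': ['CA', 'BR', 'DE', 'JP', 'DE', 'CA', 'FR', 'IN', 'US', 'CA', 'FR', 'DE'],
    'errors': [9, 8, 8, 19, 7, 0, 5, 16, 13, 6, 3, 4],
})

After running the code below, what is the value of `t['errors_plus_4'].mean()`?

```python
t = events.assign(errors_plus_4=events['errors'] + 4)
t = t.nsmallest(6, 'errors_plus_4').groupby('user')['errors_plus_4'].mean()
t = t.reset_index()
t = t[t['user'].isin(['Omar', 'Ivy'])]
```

10.5

add column errors_plus_4 = events['errors'] + 4:
    user country  errors  errors_plus_4
0    Ben      CA       9             13
1    Yui      BR       8             12
2    Zoe      DE       8             12
3    Uma      JP      19             23
4   Omar      DE       7             11
5    Kai      CA       0              4
6    Gus      FR       5              9
7    Zoe      IN      16             20
8    Cal      US      13             17
9    Ivy      CA       6             10
10   Kai      FR       3              7
11   Cal      DE       4              8
take 6 rows with smallest errors_plus_4:
    user country  errors  errors_plus_4
5    Kai      CA       0              4
10   Kai      FR       3              7
11   Cal      DE       4              8
6    Gus      FR       5              9
9    Ivy      CA       6             10
4   Omar      DE       7             11
group by user, mean of errors_plus_4:
user
Cal      8.0
Gus      9.0
Ivy     10.0
Kai      5.5
Omar    11.0
Name: errors_plus_4, dtype: float64
reset_index():
   user  errors_plus_4
0   Cal            8.0
1   Gus            9.0
2   Ivy           10.0
3   Kai            5.5
4  Omar           11.0
filter rows where user in ['Omar', 'Ivy']:
   user  errors_plus_4
2   Ivy           10.0
4  Omar           11.0
The mean of column 'errors_plus_4' is 10.5.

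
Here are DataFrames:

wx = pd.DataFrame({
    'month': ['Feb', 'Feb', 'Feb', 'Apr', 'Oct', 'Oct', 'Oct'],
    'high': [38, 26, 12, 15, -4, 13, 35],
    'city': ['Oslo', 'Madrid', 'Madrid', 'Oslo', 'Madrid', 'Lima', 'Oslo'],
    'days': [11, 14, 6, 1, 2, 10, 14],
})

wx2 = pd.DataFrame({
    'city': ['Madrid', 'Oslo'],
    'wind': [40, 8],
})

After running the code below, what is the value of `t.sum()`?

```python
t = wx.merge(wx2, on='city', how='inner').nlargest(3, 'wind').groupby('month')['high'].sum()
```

34

merge on 'city' (how='inner') → 6 rows:
  month  high    city  days  wind
0   Feb    38    Oslo    11     8
1   Feb    26  Madrid    14    40
2   Feb    12  Madrid     6    40
3   Apr    15    Oslo     1     8
4   Oct    -4  Madrid     2    40
5   Oct    35    Oslo    14     8
take 3 rows with largest wind:
  month  high    city  days  wind
1   Feb    26  Madrid    14    40
2   Feb    12  Madrid     6    40
4   Oct    -4  Madrid     2    40
group by month, sum of high:
month
Feb    38
Oct    -4
Name: high, dtype: int64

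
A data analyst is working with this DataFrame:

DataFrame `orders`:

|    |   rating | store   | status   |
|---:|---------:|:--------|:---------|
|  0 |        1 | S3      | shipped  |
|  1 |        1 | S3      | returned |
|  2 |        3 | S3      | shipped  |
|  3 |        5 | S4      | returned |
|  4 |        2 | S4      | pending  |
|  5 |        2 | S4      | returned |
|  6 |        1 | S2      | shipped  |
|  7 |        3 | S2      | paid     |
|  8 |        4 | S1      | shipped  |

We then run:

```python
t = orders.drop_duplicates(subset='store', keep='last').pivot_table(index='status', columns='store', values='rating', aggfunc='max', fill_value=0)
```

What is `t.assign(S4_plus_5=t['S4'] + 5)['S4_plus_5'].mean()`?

5.66666666667

drop duplicate store (keep=last):
   rating store    status
2       3    S3   shipped
5       2    S4  returned
7       3    S2      paid
8       4    S1   shipped
pivot: rows=status, cols=store, max(rating):
store     S1  S2  S3  S4
status                  
paid       0   3   0   0
returned   0   0   0   2
shipped    4   0   3   0
add column S4_plus_5 = t['S4'] + 5:
store     S1  S2  S3  S4  S4_plus_5
status                             
paid       0   3   0   0          5
returned   0   0   0   2          7
shipped    4   0   3   0          5
Then the mean of column 'S4_plus_5': 5.66666666667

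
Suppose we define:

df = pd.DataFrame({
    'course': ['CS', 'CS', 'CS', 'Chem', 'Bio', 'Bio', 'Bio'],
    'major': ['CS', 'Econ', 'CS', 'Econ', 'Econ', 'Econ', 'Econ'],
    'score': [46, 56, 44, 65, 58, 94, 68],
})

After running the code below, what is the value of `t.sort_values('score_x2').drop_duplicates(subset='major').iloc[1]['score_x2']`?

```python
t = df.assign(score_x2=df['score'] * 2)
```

add column score_x2 = df['score'] * 2:
  course major  score  score_x2
0     CS    CS     46        92
1     CS  Econ     56       112
2     CS    CS     44        88
3   Chem  Econ     65       130
4    Bio  Econ     58       116
5    Bio  Econ     94       188
6    Bio  Econ     68       136
sort by score_x2:
  course major  score  score_x2
2     CS    CS     44        88
0     CS    CS     46        92
1     CS  Econ     56       112
4    Bio  Econ     58       116
3   Chem  Econ     65       130
6    Bio  Econ     68       136
5    Bio  Econ     94       188
drop duplicate major (keep=first):
  course major  score  score_x2
2     CS    CS     44        88
1     CS  Econ     56       112
So iloc[1]['score_x2'] = 112.

112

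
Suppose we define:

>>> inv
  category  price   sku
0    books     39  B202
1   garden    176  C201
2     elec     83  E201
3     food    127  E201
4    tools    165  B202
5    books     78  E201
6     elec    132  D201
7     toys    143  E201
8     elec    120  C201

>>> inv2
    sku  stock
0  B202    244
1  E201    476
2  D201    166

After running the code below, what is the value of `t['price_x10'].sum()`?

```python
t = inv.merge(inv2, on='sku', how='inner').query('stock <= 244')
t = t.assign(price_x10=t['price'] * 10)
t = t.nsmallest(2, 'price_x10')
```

1710

merge on 'sku' (how='inner') → 7 rows:
  category  price   sku  stock
0    books     39  B202    244
1     elec     83  E201    476
2     food    127  E201    476
3    tools    165  B202    244
4    books     78  E201    476
5     elec    132  D201    166
6     toys    143  E201    476
filter rows where stock <= 244:
  category  price   sku  stock
0    books     39  B202    244
3    tools    165  B202    244
5     elec    132  D201    166
add column price_x10 = t['price'] * 10:
  category  price   sku  stock  price_x10
0    books     39  B202    244        390
3    tools    165  B202    244       1650
5     elec    132  D201    166       1320
take 2 rows with smallest price_x10:
  category  price   sku  stock  price_x10
0    books     39  B202    244        390
5     elec    132  D201    166       1320
The sum of column 'price_x10' is 1710.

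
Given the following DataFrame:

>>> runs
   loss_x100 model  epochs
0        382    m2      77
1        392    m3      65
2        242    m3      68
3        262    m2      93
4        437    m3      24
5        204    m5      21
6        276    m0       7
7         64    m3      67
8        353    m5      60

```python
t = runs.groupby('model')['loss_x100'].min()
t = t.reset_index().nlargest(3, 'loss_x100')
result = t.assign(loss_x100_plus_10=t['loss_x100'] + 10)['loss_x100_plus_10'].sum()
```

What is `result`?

772

group by model, min of loss_x100:
model
m0    276
m2    262
m3     64
m5    204
Name: loss_x100, dtype: int64
reset_index():
  model  loss_x100
0    m0        276
1    m2        262
2    m3         64
3    m5        204
take 3 rows with largest loss_x100:
  model  loss_x100
0    m0        276
1    m2        262
3    m5        204
add column loss_x100_plus_10 = t['loss_x100'] + 10:
  model  loss_x100  loss_x100_plus_10
0    m0        276                286
1    m2        262                272
3    m5        204                214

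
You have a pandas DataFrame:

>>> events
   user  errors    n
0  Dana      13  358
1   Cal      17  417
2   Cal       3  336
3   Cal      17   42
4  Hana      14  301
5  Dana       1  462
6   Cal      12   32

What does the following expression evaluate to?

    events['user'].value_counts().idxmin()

value_counts of user:
user
Cal     4
Dana    2
Hana    1
Name: count, dtype: int64
Reading off the label with the smallest value, we get Hana.

Hana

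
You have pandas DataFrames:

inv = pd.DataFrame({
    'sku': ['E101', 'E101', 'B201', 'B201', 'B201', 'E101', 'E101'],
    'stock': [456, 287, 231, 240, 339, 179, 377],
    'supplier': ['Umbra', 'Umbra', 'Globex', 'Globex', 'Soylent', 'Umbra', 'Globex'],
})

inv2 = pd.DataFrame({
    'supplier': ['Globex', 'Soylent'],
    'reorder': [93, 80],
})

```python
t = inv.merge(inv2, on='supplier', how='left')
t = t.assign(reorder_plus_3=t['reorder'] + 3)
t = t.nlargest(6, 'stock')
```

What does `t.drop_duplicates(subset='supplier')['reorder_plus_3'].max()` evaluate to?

96.0

merge on 'supplier' (how='left') → 7 rows:
    sku  stock supplier  reorder
0  E101    456    Umbra      NaN
1  E101    287    Umbra      NaN
2  B201    231   Globex     93.0
3  B201    240   Globex     93.0
4  B201    339  Soylent     80.0
5  E101    179    Umbra      NaN
6  E101    377   Globex     93.0
add column reorder_plus_3 = t['reorder'] + 3:
    sku  stock supplier  reorder  reorder_plus_3
0  E101    456    Umbra      NaN             NaN
1  E101    287    Umbra      NaN             NaN
2  B201    231   Globex     93.0            96.0
3  B201    240   Globex     93.0            96.0
4  B201    339  Soylent     80.0            83.0
5  E101    179    Umbra      NaN             NaN
6  E101    377   Globex     93.0            96.0
take 6 rows with largest stock:
    sku  stock supplier  reorder  reorder_plus_3
0  E101    456    Umbra      NaN             NaN
6  E101    377   Globex     93.0            96.0
4  B201    339  Soylent     80.0            83.0
1  E101    287    Umbra      NaN             NaN
3  B201    240   Globex     93.0            96.0
2  B201    231   Globex     93.0            96.0
drop duplicate supplier (keep=first):
    sku  stock supplier  reorder  reorder_plus_3
0  E101    456    Umbra      NaN             NaN
6  E101    377   Globex     93.0            96.0
4  B201    339  Soylent     80.0            83.0
So max() = 96.0.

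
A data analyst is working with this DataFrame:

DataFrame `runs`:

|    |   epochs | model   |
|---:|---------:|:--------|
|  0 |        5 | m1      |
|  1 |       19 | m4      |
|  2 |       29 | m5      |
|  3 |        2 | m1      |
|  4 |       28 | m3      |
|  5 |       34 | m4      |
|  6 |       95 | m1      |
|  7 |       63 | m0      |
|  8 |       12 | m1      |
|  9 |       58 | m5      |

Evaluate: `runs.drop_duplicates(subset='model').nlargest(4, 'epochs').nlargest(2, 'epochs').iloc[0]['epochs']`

63

drop duplicate model (keep=first):
   epochs model
0       5    m1
1      19    m4
2      29    m5
4      28    m3
7      63    m0
take 4 rows with largest epochs:
   epochs model
7      63    m0
2      29    m5
4      28    m3
1      19    m4
take 2 rows with largest epochs:
   epochs model
7      63    m0
2      29    m5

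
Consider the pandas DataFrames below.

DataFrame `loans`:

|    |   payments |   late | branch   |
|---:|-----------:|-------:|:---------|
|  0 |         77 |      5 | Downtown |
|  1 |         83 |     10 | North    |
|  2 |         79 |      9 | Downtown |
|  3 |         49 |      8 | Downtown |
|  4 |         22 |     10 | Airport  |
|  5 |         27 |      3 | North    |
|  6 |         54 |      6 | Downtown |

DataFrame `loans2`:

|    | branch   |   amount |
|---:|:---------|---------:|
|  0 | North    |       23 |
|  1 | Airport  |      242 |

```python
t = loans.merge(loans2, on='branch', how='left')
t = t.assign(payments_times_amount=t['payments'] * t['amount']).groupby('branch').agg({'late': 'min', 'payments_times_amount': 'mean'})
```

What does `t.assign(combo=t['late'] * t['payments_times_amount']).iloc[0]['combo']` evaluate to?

53240.0

merge on 'branch' (how='left') → 7 rows:
   payments  late    branch  amount
0        77     5  Downtown     NaN
1        83    10     North    23.0
2        79     9  Downtown     NaN
3        49     8  Downtown     NaN
4        22    10   Airport   242.0
5        27     3     North    23.0
6        54     6  Downtown     NaN
add column payments_times_amount = t['payments'] * t['amount']:
   payments  late    branch  amount  payments_times_amount
0        77     5  Downtown     NaN                    NaN
1        83    10     North    23.0                 1909.0
2        79     9  Downtown     NaN                    NaN
3        49     8  Downtown     NaN                    NaN
4        22    10   Airport   242.0                 5324.0
5        27     3     North    23.0                  621.0
6        54     6  Downtown     NaN                    NaN
group by branch: min(late), mean(payments_times_amount):
          late  payments_times_amount
branch                               
Airport     10                 5324.0
Downtown     5                    NaN
North        3                 1265.0
add column combo = t['late'] * t['payments_times_amount']:
          late  payments_times_amount    combo
branch                                        
Airport     10                 5324.0  53240.0
Downtown     5                    NaN      NaN
North        3                 1265.0   3795.0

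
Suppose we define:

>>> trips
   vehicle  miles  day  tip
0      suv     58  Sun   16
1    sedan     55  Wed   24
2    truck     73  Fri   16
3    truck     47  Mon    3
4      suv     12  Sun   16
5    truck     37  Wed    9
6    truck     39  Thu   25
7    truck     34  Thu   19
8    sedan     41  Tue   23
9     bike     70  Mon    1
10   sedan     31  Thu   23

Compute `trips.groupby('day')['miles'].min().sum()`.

241

group by day, min of miles:
day
Fri    73
Mon    47
Sun    12
Thu    31
Tue    41
Wed    37
Name: miles, dtype: int64
So sum() = 241.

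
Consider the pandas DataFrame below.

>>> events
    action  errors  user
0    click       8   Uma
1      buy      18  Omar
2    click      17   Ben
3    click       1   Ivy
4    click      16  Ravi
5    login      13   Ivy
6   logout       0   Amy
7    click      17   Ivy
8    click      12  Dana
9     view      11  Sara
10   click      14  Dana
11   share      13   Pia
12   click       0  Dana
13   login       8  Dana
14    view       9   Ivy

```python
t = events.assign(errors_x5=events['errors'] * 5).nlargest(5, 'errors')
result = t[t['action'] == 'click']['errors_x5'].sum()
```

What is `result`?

320

add column errors_x5 = events['errors'] * 5:
    action  errors  user  errors_x5
0    click       8   Uma         40
1      buy      18  Omar         90
2    click      17   Ben         85
3    click       1   Ivy          5
4    click      16  Ravi         80
5    login      13   Ivy         65
6   logout       0   Amy          0
7    click      17   Ivy         85
8    click      12  Dana         60
9     view      11  Sara         55
10   click      14  Dana         70
11   share      13   Pia         65
12   click       0  Dana          0
13   login       8  Dana         40
14    view       9   Ivy         45
take 5 rows with largest errors:
   action  errors  user  errors_x5
1     buy      18  Omar         90
2   click      17   Ben         85
7   click      17   Ivy         85
4   click      16  Ravi         80
10  click      14  Dana         70
filter rows where action == 'click':
   action  errors  user  errors_x5
2   click      17   Ben         85
7   click      17   Ivy         85
4   click      16  Ravi         80
10  click      14  Dana         70
So sum() = 320.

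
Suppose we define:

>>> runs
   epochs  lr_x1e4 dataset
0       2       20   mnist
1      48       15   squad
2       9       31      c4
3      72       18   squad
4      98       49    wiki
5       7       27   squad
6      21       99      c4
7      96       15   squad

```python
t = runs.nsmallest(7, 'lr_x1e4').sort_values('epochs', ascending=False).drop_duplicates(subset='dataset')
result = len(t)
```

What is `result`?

take 7 rows with smallest lr_x1e4:
   epochs  lr_x1e4 dataset
1      48       15   squad
7      96       15   squad
3      72       18   squad
0       2       20   mnist
5       7       27   squad
2       9       31      c4
4      98       49    wiki
sort by epochs descending:
   epochs  lr_x1e4 dataset
4      98       49    wiki
7      96       15   squad
3      72       18   squad
1      48       15   squad
2       9       31      c4
5       7       27   squad
0       2       20   mnist
drop duplicate dataset (keep=first):
   epochs  lr_x1e4 dataset
4      98       49    wiki
7      96       15   squad
2       9       31      c4
0       2       20   mnist
So result = 4.

4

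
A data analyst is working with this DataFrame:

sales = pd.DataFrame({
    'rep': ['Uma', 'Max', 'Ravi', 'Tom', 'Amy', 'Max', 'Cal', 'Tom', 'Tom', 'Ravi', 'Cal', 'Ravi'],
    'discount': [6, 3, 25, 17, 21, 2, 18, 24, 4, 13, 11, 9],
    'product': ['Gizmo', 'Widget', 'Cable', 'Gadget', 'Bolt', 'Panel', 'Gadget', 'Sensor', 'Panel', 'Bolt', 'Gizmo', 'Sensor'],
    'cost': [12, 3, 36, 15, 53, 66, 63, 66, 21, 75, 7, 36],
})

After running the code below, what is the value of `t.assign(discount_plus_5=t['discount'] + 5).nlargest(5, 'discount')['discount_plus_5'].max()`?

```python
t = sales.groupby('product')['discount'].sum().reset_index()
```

group by product, sum of discount:
product
Bolt      34
Cable     25
Gadget    35
Gizmo     17
Panel      6
Sensor    33
Widget     3
Name: discount, dtype: int64
reset_index():
  product  discount
0    Bolt        34
1   Cable        25
2  Gadget        35
3   Gizmo        17
4   Panel         6
5  Sensor        33
6  Widget         3
add column discount_plus_5 = t['discount'] + 5:
  product  discount  discount_plus_5
0    Bolt        34               39
1   Cable        25               30
2  Gadget        35               40
3   Gizmo        17               22
4   Panel         6               11
5  Sensor        33               38
6  Widget         3                8
take 5 rows with largest discount:
  product  discount  discount_plus_5
2  Gadget        35               40
0    Bolt        34               39
5  Sensor        33               38
1   Cable        25               30
3   Gizmo        17               22
Taking the max of column 'discount_plus_5' gives 40.

40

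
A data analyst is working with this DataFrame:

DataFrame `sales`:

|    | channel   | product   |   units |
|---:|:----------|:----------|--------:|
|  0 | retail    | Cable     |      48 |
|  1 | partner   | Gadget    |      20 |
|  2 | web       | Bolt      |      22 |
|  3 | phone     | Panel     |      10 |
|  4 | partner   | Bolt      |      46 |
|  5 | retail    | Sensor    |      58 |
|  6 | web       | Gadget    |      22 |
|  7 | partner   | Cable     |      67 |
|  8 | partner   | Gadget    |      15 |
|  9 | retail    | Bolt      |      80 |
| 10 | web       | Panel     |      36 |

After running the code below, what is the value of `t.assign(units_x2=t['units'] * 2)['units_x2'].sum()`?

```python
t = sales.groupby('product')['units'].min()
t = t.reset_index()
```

group by product, min of units:
product
Bolt      22
Cable     48
Gadget    15
Panel     10
Sensor    58
Name: units, dtype: int64
reset_index():
  product  units
0    Bolt     22
1   Cable     48
2  Gadget     15
3   Panel     10
4  Sensor     58
add column units_x2 = t['units'] * 2:
  product  units  units_x2
0    Bolt     22        44
1   Cable     48        96
2  Gadget     15        30
3   Panel     10        20
4  Sensor     58       116

306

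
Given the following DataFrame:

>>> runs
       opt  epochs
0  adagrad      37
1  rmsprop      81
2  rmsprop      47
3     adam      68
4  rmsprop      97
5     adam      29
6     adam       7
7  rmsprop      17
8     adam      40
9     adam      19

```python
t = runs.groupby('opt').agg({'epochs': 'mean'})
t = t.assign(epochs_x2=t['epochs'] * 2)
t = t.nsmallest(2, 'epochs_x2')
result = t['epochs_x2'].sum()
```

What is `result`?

139.2

group by opt, mean of epochs:
         epochs
opt            
adagrad    37.0
adam       32.6
rmsprop    60.5
add column epochs_x2 = t['epochs'] * 2:
         epochs  epochs_x2
opt                       
adagrad    37.0       74.0
adam       32.6       65.2
rmsprop    60.5      121.0
take 2 rows with smallest epochs_x2:
         epochs  epochs_x2
opt                       
adam       32.6       65.2
adagrad    37.0       74.0
Taking the sum of column 'epochs_x2' gives 139.2.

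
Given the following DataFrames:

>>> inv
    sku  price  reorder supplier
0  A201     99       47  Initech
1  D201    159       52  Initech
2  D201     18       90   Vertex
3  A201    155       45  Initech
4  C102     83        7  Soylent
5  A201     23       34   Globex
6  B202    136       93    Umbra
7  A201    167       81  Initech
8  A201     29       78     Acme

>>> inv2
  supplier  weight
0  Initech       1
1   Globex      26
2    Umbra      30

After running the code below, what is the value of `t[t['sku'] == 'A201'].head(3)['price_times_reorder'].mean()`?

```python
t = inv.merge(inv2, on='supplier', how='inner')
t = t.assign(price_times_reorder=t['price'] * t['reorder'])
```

4136.66666667

merge on 'supplier' (how='inner') → 6 rows:
    sku  price  reorder supplier  weight
0  A201     99       47  Initech       1
1  D201    159       52  Initech       1
2  A201    155       45  Initech       1
3  A201     23       34   Globex      26
4  B202    136       93    Umbra      30
5  A201    167       81  Initech       1
add column price_times_reorder = t['price'] * t['reorder']:
    sku  price  reorder supplier  weight  price_times_reorder
0  A201     99       47  Initech       1                 4653
1  D201    159       52  Initech       1                 8268
2  A201    155       45  Initech       1                 6975
3  A201     23       34   Globex      26                  782
4  B202    136       93    Umbra      30                12648
5  A201    167       81  Initech       1                13527
filter rows where sku == 'A201':
    sku  price  reorder supplier  weight  price_times_reorder
0  A201     99       47  Initech       1                 4653
2  A201    155       45  Initech       1                 6975
3  A201     23       34   Globex      26                  782
5  A201    167       81  Initech       1                13527
take first 3 rows:
    sku  price  reorder supplier  weight  price_times_reorder
0  A201     99       47  Initech       1                 4653
2  A201    155       45  Initech       1                 6975
3  A201     23       34   Globex      26                  782
Reading off the mean of column 'price_times_reorder', we get 4136.66666667.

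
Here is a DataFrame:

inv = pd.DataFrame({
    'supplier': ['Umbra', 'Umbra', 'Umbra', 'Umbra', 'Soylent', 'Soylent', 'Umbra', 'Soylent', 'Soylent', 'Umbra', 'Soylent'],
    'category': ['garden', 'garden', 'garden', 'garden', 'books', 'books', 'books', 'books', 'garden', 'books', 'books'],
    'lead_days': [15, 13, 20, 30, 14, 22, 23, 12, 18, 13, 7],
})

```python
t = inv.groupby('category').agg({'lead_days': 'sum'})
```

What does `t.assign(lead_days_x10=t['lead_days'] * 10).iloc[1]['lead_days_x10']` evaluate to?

group by category, sum of lead_days:
          lead_days
category           
books            91
garden           96
add column lead_days_x10 = t['lead_days'] * 10:
          lead_days  lead_days_x10
category                          
books            91            910
garden           96            960

960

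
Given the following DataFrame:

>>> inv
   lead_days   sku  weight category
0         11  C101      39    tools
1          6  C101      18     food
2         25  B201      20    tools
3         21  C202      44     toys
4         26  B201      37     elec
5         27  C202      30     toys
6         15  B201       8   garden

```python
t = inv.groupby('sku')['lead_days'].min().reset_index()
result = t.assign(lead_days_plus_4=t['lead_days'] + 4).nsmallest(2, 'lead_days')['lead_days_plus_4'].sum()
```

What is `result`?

29

group by sku, min of lead_days:
sku
B201    15
C101     6
C202    21
Name: lead_days, dtype: int64
reset_index():
    sku  lead_days
0  B201         15
1  C101          6
2  C202         21
add column lead_days_plus_4 = t['lead_days'] + 4:
    sku  lead_days  lead_days_plus_4
0  B201         15                19
1  C101          6                10
2  C202         21                25
take 2 rows with smallest lead_days:
    sku  lead_days  lead_days_plus_4
1  C101          6                10
0  B201         15                19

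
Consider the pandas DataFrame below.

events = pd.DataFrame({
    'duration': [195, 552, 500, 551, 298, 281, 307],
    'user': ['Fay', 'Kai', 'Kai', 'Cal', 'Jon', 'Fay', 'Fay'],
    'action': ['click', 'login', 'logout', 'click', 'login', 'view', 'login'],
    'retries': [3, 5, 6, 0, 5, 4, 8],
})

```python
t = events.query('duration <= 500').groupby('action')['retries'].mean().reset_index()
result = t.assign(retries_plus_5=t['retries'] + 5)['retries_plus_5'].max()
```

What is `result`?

filter rows where duration <= 500:
   duration user  action  retries
0       195  Fay   click        3
2       500  Kai  logout        6
4       298  Jon   login        5
5       281  Fay    view        4
6       307  Fay   login        8
group by action, mean of retries:
action
click     3.0
login     6.5
logout    6.0
view      4.0
Name: retries, dtype: float64
reset_index():
   action  retries
0   click      3.0
1   login      6.5
2  logout      6.0
3    view      4.0
add column retries_plus_5 = t['retries'] + 5:
   action  retries  retries_plus_5
0   click      3.0             8.0
1   login      6.5            11.5
2  logout      6.0            11.0
3    view      4.0             9.0

11.5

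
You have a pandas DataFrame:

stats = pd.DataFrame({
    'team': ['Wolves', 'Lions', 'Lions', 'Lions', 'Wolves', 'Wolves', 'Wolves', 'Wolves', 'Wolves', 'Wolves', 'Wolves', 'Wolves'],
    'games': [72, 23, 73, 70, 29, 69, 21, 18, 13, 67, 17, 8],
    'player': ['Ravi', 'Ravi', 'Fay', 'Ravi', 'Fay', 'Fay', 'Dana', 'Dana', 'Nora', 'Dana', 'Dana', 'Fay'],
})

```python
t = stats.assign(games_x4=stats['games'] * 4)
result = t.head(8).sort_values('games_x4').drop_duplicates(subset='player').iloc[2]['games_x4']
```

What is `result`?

116

add column games_x4 = stats['games'] * 4:
      team  games player  games_x4
0   Wolves     72   Ravi       288
1    Lions     23   Ravi        92
2    Lions     73    Fay       292
3    Lions     70   Ravi       280
4   Wolves     29    Fay       116
5   Wolves     69    Fay       276
6   Wolves     21   Dana        84
7   Wolves     18   Dana        72
8   Wolves     13   Nora        52
9   Wolves     67   Dana       268
10  Wolves     17   Dana        68
11  Wolves      8    Fay        32
take first 8 rows:
     team  games player  games_x4
0  Wolves     72   Ravi       288
1   Lions     23   Ravi        92
2   Lions     73    Fay       292
3   Lions     70   Ravi       280
4  Wolves     29    Fay       116
5  Wolves     69    Fay       276
6  Wolves     21   Dana        84
7  Wolves     18   Dana        72
sort by games_x4:
     team  games player  games_x4
7  Wolves     18   Dana        72
6  Wolves     21   Dana        84
1   Lions     23   Ravi        92
4  Wolves     29    Fay       116
5  Wolves     69    Fay       276
3   Lions     70   Ravi       280
0  Wolves     72   Ravi       288
2   Lions     73    Fay       292
drop duplicate player (keep=first):
     team  games player  games_x4
7  Wolves     18   Dana        72
1   Lions     23   Ravi        92
4  Wolves     29    Fay       116
Taking the value at position 2, column 'games_x4' gives 116.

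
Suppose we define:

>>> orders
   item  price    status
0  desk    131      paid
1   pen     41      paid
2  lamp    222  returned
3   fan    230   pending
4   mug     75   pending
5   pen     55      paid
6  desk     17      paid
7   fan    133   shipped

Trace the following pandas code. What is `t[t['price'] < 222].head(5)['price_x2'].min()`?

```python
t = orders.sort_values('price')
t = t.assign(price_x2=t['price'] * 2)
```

34

sort by price:
   item  price    status
6  desk     17      paid
1   pen     41      paid
5   pen     55      paid
4   mug     75   pending
0  desk    131      paid
7   fan    133   shipped
2  lamp    222  returned
3   fan    230   pending
add column price_x2 = t['price'] * 2:
   item  price    status  price_x2
6  desk     17      paid        34
1   pen     41      paid        82
5   pen     55      paid       110
4   mug     75   pending       150
0  desk    131      paid       262
7   fan    133   shipped       266
2  lamp    222  returned       444
3   fan    230   pending       460
filter rows where price < 222:
   item  price   status  price_x2
6  desk     17     paid        34
1   pen     41     paid        82
5   pen     55     paid       110
4   mug     75  pending       150
0  desk    131     paid       262
7   fan    133  shipped       266
take first 5 rows:
   item  price   status  price_x2
6  desk     17     paid        34
1   pen     41     paid        82
5   pen     55     paid       110
4   mug     75  pending       150
0  desk    131     paid       262
Taking the min of column 'price_x2' gives 34.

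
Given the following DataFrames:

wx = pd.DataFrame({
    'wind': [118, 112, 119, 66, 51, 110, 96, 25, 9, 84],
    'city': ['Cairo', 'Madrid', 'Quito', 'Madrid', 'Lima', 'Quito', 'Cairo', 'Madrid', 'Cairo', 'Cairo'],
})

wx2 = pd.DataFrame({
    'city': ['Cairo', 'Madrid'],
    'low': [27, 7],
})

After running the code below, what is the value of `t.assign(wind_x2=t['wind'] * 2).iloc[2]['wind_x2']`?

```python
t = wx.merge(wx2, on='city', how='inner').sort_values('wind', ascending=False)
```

merge on 'city' (how='inner') → 7 rows:
   wind    city  low
0   118   Cairo   27
1   112  Madrid    7
2    66  Madrid    7
3    96   Cairo   27
4    25  Madrid    7
5     9   Cairo   27
6    84   Cairo   27
sort by wind descending:
   wind    city  low
0   118   Cairo   27
1   112  Madrid    7
3    96   Cairo   27
6    84   Cairo   27
2    66  Madrid    7
4    25  Madrid    7
5     9   Cairo   27
add column wind_x2 = t['wind'] * 2:
   wind    city  low  wind_x2
0   118   Cairo   27      236
1   112  Madrid    7      224
3    96   Cairo   27      192
6    84   Cairo   27      168
2    66  Madrid    7      132
4    25  Madrid    7       50
5     9   Cairo   27       18
Hence 192.

192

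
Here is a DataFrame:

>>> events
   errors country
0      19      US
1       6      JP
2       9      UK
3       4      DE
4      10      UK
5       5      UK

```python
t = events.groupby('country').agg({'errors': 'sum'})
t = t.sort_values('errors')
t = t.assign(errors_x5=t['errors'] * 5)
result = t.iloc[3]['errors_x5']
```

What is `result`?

120

group by country, sum of errors:
         errors
country        
DE            4
JP            6
UK           24
US           19
sort by errors:
         errors
country        
DE            4
JP            6
US           19
UK           24
add column errors_x5 = t['errors'] * 5:
         errors  errors_x5
country                   
DE            4         20
JP            6         30
US           19         95
UK           24        120
The value at position 3, column 'errors_x5' is 120.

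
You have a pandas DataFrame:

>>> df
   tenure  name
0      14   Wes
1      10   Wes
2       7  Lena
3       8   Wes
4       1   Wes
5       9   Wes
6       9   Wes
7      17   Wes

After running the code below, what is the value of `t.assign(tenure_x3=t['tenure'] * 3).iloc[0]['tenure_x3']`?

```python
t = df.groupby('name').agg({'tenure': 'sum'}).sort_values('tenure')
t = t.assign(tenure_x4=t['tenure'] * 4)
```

group by name, sum of tenure:
      tenure
name        
Lena       7
Wes       68
sort by tenure:
      tenure
name        
Lena       7
Wes       68
add column tenure_x4 = t['tenure'] * 4:
      tenure  tenure_x4
name                   
Lena       7         28
Wes       68        272
add column tenure_x3 = t['tenure'] * 3:
      tenure  tenure_x4  tenure_x3
name                              
Lena       7         28         21
Wes       68        272        204
The value at position 0, column 'tenure_x3' is 21.

21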